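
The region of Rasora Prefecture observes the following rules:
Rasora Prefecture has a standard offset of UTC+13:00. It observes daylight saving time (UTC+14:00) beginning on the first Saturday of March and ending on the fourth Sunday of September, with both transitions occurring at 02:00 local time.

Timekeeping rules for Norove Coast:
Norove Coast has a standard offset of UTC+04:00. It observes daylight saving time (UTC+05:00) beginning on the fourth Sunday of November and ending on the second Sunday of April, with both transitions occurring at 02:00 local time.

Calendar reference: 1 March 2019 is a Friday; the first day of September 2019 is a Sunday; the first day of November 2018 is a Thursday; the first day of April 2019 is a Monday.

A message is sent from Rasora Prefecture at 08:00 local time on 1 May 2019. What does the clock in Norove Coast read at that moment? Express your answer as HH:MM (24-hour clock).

1 March 2019 is a Friday, so the first Saturday is March 2.
1 September 2019 is a Sunday, so the first Sunday is September 1 and the fourth is September 22.
Daylight saving runs 2 March – 22 September; 1 May 2019 is inside that window, so Rasora Prefecture is at UTC+14:00.
08:00 Rasora Prefecture − 14h = 18:00 UTC (rolling into the previous day, 30 April 2019).
1 November 2018 is a Thursday, so the first Sunday is November 4 and the fourth is November 25.
1 April 2019 is a Monday, so the first Sunday is April 7 and the second is April 14.
At the standard offset (UTC+04:00), 18:00 UTC + 4h = 22:00 Norove Coast standard time.
The standard-time date in Norove Coast, 30 April 2019, is outside the daylight-saving period (25 November 2018 – 14 April 2019), so Norove Coast is on standard time, UTC+04:00.
18:00 UTC + 4h = 22:00 Norove Coast.

22:00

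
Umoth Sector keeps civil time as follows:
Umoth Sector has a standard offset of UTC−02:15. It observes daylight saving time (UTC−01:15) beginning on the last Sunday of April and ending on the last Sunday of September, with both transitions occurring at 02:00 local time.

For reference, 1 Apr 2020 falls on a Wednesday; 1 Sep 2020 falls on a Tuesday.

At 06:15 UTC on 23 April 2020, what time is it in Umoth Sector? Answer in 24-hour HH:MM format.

1 April 2020 is a Wednesday, so Sundays fall on 5, 12, 19, 26; the last is April 26.
1 September 2020 is a Tuesday, so Sundays fall on 6, 13, 20, 27; the last is September 27.
At the standard offset (UTC−02:15), 06:15 UTC − 2h15m = 04:00 Umoth Sector standard time.
The standard-time date in Umoth Sector, 23 April 2020, does not fall between 26 April and 27 September, so daylight saving is not in effect and Umoth Sector is at UTC−02:15.
06:15 UTC − 2h15m = 04:00 local.

04:00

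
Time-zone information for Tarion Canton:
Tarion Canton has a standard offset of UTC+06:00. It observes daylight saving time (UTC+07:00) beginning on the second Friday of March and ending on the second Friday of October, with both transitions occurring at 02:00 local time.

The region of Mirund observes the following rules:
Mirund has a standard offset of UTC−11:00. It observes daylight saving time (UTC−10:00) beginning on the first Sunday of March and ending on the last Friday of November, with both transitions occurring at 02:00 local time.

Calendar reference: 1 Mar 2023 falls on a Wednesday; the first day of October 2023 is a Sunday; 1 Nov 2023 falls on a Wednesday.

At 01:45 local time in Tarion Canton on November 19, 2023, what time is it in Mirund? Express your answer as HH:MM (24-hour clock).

09:45

1 March 2023 is a Wednesday, so the first Friday is March 3 and the second is March 10.
1 October 2023 is a Sunday, so the first Friday is October 6 and the second is October 13.
November 19, 2023 is outside the daylight-saving period (10 March – 13 October), so Tarion Canton is on standard time, UTC+06:00.
01:45 Tarion Canton − 6h = 19:45 UTC (rolling into the previous day, 18 November 2023).
1 March 2023 is a Wednesday, so the first Sunday is March 5.
1 November 2023 is a Wednesday, so Fridays fall on 3, 10, 17, 24; the last is November 24.
At the standard offset (UTC−11:00), 19:45 UTC − 11h = 08:45 Mirund standard time.
The standard-time date in Mirund, November 18, 2023, lies within the daylight-saving period (5 March – 24 November), so Mirund is on daylight time, UTC−10:00.
19:45 UTC − 10h = 09:45 Mirund.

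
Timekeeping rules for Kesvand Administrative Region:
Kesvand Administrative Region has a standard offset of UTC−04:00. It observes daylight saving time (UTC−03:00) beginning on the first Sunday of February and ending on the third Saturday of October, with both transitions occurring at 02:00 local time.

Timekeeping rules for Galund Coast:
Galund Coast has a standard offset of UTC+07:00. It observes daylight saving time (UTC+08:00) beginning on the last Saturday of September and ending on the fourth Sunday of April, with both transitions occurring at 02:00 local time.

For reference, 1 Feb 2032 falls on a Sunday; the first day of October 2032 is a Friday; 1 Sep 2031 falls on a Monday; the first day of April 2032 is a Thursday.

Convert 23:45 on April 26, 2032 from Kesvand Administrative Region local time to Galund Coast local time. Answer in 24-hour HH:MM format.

1 February 2032 is a Sunday, so the first Sunday is February 1.
1 October 2032 is a Friday, so the first Saturday is October 2 and the third is October 16.
April 26, 2032 lies within the daylight-saving period (1 February – 16 October), so Kesvand Administrative Region is on daylight time, UTC−03:00.
23:45 Kesvand Administrative Region + 3h = 02:45 UTC (rolling into the next day, 27 April 2032).
1 September 2031 is a Monday, so Saturdays fall on 6, 13, 20, 27; the last is September 27.
1 April 2032 is a Thursday, so the first Sunday is April 4 and the fourth is April 25.
At the standard offset (UTC+07:00), 02:45 UTC + 7h = 09:45 Galund Coast standard time.
Daylight saving runs 27 September 2031 – 25 April 2032; the standard-time date in Galund Coast, April 27, 2032, is outside that window, so Galund Coast is on standard time at UTC+07:00.
02:45 UTC + 7h = 09:45 Galund Coast.

09:45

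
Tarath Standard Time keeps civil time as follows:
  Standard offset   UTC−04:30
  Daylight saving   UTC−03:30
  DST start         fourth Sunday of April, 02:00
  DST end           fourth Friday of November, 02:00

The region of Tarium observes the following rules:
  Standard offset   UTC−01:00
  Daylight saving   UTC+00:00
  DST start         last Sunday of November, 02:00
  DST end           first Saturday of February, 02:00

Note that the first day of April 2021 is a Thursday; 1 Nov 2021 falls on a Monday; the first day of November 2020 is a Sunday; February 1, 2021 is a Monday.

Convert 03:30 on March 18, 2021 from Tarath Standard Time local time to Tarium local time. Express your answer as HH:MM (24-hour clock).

1 April 2021 is a Thursday, so the first Sunday is April 4 and the fourth is April 25.
1 November 2021 is a Monday, so the first Friday is November 5 and the fourth is November 26.
March 18, 2021 does not fall between 25 April and 26 November, so daylight saving is not in effect and Tarath Standard Time is at UTC−04:30.
03:30 Tarath Standard Time + 4h30m = 08:00 UTC.
1 November 2020 is a Sunday, so Sundays fall on 1, 8, 15, 22, 29; the last is November 29.
1 February 2021 is a Monday, so the first Saturday is February 6.
At the standard offset (UTC−01:00), 08:00 UTC − 1h = 07:00 Tarium standard time.
The standard-time date in Tarium, March 18, 2021, is outside the daylight-saving period (29 November 2020 – 6 February 2021), so Tarium is on standard time, UTC−01:00.
08:00 UTC − 1h = 07:00 Tarium.

07:00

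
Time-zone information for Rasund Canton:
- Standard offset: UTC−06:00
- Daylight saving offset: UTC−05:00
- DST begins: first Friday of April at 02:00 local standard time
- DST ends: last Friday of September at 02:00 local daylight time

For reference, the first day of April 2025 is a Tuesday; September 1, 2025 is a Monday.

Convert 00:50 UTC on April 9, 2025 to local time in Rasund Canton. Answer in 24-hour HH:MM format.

1 April 2025 is a Tuesday, so the first Friday is April 4.
1 September 2025 is a Monday, so Fridays fall on 5, 12, 19, 26; the last is September 26.
At the standard offset (UTC−06:00), 00:50 UTC − 6h = 18:50 Rasund Canton standard time (rolling into the previous day, 8 April 2025).
Daylight saving runs 4 April – 26 September; the standard-time date in Rasund Canton, April 8, 2025, is inside that window, so Rasund Canton is at UTC−05:00.
00:50 UTC − 5h = 19:50 local (rolling into the previous day, 8 April 2025).

19:50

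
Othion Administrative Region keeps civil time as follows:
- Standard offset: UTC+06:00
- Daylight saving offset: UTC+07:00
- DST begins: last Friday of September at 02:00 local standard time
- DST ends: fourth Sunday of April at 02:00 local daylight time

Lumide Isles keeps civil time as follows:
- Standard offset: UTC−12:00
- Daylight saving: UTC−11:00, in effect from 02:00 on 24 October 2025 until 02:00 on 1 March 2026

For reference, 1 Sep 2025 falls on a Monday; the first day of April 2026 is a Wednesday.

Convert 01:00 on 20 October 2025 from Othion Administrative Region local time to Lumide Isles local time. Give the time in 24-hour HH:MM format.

06:00

1 September 2025 is a Monday, so Fridays fall on 5, 12, 19, 26; the last is September 26.
1 April 2026 is a Wednesday, so the first Sunday is April 5 and the fourth is April 26.
Daylight saving runs 26 September 2025 – 26 April 2026; 20 October 2025 is inside that window, so Othion Administrative Region is at UTC+07:00.
01:00 Othion Administrative Region − 7h = 18:00 UTC (rolling into the previous day, 19 October 2025).
At the standard offset (UTC−12:00), 18:00 UTC − 12h = 06:00 Lumide Isles standard time.
Daylight saving runs 24 October 2025 – 1 March 2026; the standard-time date in Lumide Isles, 19 October 2025, is outside that window, so Lumide Isles is on standard time at UTC−12:00.
18:00 UTC − 12h = 06:00 Lumide Isles.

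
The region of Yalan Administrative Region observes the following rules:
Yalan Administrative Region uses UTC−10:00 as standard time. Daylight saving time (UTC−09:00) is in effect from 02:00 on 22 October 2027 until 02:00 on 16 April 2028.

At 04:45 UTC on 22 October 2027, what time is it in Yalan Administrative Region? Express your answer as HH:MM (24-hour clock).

18:45

At the standard offset (UTC−10:00), 04:45 UTC − 10h = 18:45 Yalan Administrative Region standard time (rolling into the previous day, 21 October 2027).
Daylight saving runs 22 October 2027 – 16 April 2028; the standard-time date in Yalan Administrative Region, 21 October 2027, is outside that window, so Yalan Administrative Region is on standard time at UTC−10:00.
04:45 UTC − 10h = 18:45 local (rolling into the previous day, 21 October 2027).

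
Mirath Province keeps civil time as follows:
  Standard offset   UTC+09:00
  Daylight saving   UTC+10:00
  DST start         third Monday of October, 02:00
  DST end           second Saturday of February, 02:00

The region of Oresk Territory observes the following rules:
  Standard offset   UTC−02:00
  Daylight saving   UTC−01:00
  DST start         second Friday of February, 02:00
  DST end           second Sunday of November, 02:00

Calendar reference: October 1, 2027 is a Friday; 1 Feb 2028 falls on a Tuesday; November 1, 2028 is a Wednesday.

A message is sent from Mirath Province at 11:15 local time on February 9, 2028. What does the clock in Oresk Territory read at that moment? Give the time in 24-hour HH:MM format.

1 October 2027 is a Friday, so the first Monday is October 4 and the third is October 18.
1 February 2028 is a Tuesday, so the first Saturday is February 5 and the second is February 12.
February 9, 2028 lies within the daylight-saving period (18 October 2027 – 12 February 2028), so Mirath Province is on daylight time, UTC+10:00.
11:15 Mirath Province − 10h = 01:15 UTC.
1 February 2028 is a Tuesday, so the first Friday is February 4 and the second is February 11.
1 November 2028 is a Wednesday, so the first Sunday is November 5 and the second is November 12.
At the standard offset (UTC−02:00), 01:15 UTC − 2h = 23:15 Oresk Territory standard time (rolling into the previous day, 8 February 2028).
Daylight saving runs 11 February – 12 November; the standard-time date in Oresk Territory, February 8, 2028, is outside that window, so Oresk Territory is on standard time at UTC−02:00.
01:15 UTC − 2h = 23:15 Oresk Territory (rolling into the previous day, 8 February 2028).

23:15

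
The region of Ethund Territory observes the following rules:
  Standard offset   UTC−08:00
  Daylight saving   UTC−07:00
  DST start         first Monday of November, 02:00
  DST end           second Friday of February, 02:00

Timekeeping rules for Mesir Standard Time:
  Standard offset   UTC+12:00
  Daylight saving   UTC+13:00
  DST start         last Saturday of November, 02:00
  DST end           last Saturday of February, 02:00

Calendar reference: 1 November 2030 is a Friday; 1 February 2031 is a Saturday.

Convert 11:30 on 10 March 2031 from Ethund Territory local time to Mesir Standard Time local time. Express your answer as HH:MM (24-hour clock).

07:30

1 November 2030 is a Friday, so the first Monday is November 4.
1 February 2031 is a Saturday, so the first Friday is February 7 and the second is February 14.
10 March 2031 is outside the daylight-saving period (4 November 2030 – 14 February 2031), so Ethund Territory is on standard time, UTC−08:00.
11:30 Ethund Territory + 8h = 19:30 UTC.
1 November 2030 is a Friday, so Saturdays fall on 2, 9, 16, 23, 30; the last is November 30.
1 February 2031 is a Saturday, so Saturdays fall on 1, 8, 15, 22; the last is February 22.
At the standard offset (UTC+12:00), 19:30 UTC + 12h = 07:30 Mesir Standard Time standard time (rolling into the next day, 11 March 2031).
The standard-time date in Mesir Standard Time, 11 March 2031, does not fall between 30 November 2030 and 22 February 2031, so daylight saving is not in effect and Mesir Standard Time is at UTC+12:00.
19:30 UTC + 12h = 07:30 Mesir Standard Time (rolling into the next day, 11 March 2031).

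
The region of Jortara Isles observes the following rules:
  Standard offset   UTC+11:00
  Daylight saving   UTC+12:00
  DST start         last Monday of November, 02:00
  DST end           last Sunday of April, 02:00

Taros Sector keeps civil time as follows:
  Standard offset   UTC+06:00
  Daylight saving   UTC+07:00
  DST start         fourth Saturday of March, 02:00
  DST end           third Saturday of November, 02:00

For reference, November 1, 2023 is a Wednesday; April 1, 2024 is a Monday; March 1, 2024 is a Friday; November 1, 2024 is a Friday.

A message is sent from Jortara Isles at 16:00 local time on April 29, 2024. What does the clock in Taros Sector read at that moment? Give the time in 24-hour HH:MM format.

12:00

1 November 2023 is a Wednesday, so Mondays fall on 6, 13, 20, 27; the last is November 27.
1 April 2024 is a Monday, so Sundays fall on 7, 14, 21, 28; the last is April 28.
April 29, 2024 is outside the daylight-saving period (27 November 2023 – 28 April 2024), so Jortara Isles is on standard time, UTC+11:00.
16:00 Jortara Isles − 11h = 05:00 UTC.
1 March 2024 is a Friday, so the first Saturday is March 2 and the fourth is March 23.
1 November 2024 is a Friday, so the first Saturday is November 2 and the third is November 16.
At the standard offset (UTC+06:00), 05:00 UTC + 6h = 11:00 Taros Sector standard time.
Daylight saving runs 23 March – 16 November; the standard-time date in Taros Sector, April 29, 2024, is inside that window, so Taros Sector is at UTC+07:00.
05:00 UTC + 7h = 12:00 Taros Sector.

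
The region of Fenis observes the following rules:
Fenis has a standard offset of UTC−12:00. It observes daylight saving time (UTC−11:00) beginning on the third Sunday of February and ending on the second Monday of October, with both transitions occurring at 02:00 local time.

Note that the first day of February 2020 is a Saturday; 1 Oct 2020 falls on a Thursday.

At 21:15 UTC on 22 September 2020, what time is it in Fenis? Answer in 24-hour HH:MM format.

10:15

1 February 2020 is a Saturday, so the first Sunday is February 2 and the third is February 16.
1 October 2020 is a Thursday, so the first Monday is October 5 and the second is October 12.
At the standard offset (UTC−12:00), 21:15 UTC − 12h = 09:15 Fenis standard time.
Daylight saving runs 16 February – 12 October; the standard-time date in Fenis, 22 September 2020, is inside that window, so Fenis is at UTC−11:00.
21:15 UTC − 11h = 10:15 local.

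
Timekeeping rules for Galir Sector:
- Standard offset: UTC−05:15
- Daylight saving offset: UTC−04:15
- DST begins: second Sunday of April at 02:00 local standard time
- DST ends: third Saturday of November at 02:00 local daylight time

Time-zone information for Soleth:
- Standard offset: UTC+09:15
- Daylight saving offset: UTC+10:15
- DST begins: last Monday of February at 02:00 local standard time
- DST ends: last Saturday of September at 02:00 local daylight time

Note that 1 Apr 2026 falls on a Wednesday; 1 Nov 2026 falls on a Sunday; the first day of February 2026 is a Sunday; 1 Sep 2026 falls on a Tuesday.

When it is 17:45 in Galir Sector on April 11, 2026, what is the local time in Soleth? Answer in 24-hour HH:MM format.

09:15

1 April 2026 is a Wednesday, so the first Sunday is April 5 and the second is April 12.
1 November 2026 is a Sunday, so the first Saturday is November 7 and the third is November 21.
Daylight saving runs 12 April – 21 November; April 11, 2026 is outside that window, so Galir Sector is on standard time at UTC−05:15.
17:45 Galir Sector + 5h15m = 23:00 UTC.
1 February 2026 is a Sunday, so Mondays fall on 2, 9, 16, 23; the last is February 23.
1 September 2026 is a Tuesday, so Saturdays fall on 5, 12, 19, 26; the last is September 26.
At the standard offset (UTC+09:15), 23:00 UTC + 9h15m = 08:15 Soleth standard time (rolling into the next day, 12 April 2026).
Daylight saving runs 23 February – 26 September; the standard-time date in Soleth, April 12, 2026, is inside that window, so Soleth is at UTC+10:15.
23:00 UTC + 10h15m = 09:15 Soleth (rolling into the next day, 12 April 2026).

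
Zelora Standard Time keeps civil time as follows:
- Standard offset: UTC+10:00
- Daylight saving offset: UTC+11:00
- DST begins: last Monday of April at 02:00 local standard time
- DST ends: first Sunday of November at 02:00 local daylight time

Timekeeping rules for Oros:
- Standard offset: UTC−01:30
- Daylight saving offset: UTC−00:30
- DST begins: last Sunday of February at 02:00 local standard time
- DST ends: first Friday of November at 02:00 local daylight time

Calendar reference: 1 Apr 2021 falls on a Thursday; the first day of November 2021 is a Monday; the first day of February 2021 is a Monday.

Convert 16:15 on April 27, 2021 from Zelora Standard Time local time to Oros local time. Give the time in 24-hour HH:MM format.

1 April 2021 is a Thursday, so Mondays fall on 5, 12, 19, 26; the last is April 26.
1 November 2021 is a Monday, so the first Sunday is November 7.
Daylight saving runs 26 April – 7 November; April 27, 2021 is inside that window, so Zelora Standard Time is at UTC+11:00.
16:15 Zelora Standard Time − 11h = 05:15 UTC.
1 February 2021 is a Monday, so Sundays fall on 7, 14, 21, 28; the last is February 28.
1 November 2021 is a Monday, so the first Friday is November 5.
At the standard offset (UTC−01:30), 05:15 UTC − 1h30m = 03:45 Oros standard time.
Daylight saving runs 28 February – 5 November; the standard-time date in Oros, April 27, 2021, is inside that window, so Oros is at UTC−00:30.
05:15 UTC − 0h30m = 04:45 Oros.

04:45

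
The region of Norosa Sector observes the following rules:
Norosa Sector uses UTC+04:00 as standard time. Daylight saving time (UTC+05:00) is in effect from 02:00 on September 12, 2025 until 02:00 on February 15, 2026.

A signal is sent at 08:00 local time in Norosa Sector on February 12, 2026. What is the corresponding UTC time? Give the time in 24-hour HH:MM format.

February 12, 2026 falls between 12 September 2025 and 15 February 2026, so daylight saving is in effect and Norosa Sector is at UTC+05:00.
08:00 local − 5h = 03:00 UTC.

03:00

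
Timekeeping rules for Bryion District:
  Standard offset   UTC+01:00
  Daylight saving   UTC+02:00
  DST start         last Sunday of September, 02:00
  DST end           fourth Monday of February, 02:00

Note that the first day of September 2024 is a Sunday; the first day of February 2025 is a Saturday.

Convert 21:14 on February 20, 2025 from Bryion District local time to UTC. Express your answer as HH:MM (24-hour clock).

1 September 2024 is a Sunday, so Sundays fall on 1, 8, 15, 22, 29; the last is September 29.
1 February 2025 is a Saturday, so the first Monday is February 3 and the fourth is February 24.
February 20, 2025 lies within the daylight-saving period (29 September 2024 – 24 February 2025), so Bryion District is on daylight time, UTC+02:00.
21:14 local − 2h = 19:14 UTC.

19:14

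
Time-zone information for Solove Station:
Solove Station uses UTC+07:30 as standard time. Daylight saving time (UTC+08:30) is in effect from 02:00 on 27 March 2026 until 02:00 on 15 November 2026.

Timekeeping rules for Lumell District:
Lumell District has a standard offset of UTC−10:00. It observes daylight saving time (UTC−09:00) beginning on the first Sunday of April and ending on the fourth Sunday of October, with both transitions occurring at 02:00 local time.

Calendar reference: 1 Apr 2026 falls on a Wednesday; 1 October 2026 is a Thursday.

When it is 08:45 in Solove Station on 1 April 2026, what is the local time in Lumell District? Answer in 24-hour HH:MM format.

Daylight saving runs 27 March – 15 November; 1 April 2026 is inside that window, so Solove Station is at UTC+08:30.
08:45 Solove Station − 8h30m = 00:15 UTC.
1 April 2026 is a Wednesday, so the first Sunday is April 5.
1 October 2026 is a Thursday, so the first Sunday is October 4 and the fourth is October 25.
At the standard offset (UTC−10:00), 00:15 UTC − 10h = 14:15 Lumell District standard time (rolling into the previous day, 31 March 2026).
The standard-time date in Lumell District, 31 March 2026, does not fall between 5 April and 25 October, so daylight saving is not in effect and Lumell District is at UTC−10:00.
00:15 UTC − 10h = 14:15 Lumell District (rolling into the previous day, 31 March 2026).

14:15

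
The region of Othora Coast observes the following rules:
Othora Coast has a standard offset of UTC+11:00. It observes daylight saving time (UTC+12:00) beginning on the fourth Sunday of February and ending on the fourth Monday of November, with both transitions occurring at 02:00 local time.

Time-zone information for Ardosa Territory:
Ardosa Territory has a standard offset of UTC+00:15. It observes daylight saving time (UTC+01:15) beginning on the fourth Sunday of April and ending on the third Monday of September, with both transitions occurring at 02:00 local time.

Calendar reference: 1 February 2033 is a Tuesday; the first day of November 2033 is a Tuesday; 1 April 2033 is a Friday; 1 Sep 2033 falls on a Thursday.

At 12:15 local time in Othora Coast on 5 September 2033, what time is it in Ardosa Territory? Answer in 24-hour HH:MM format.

01:30

1 February 2033 is a Tuesday, so the first Sunday is February 6 and the fourth is February 27.
1 November 2033 is a Tuesday, so the first Monday is November 7 and the fourth is November 28.
5 September 2033 falls between 27 February and 28 November, so daylight saving is in effect and Othora Coast is at UTC+12:00.
12:15 Othora Coast − 12h = 00:15 UTC.
1 April 2033 is a Friday, so the first Sunday is April 3 and the fourth is April 24.
1 September 2033 is a Thursday, so the first Monday is September 5 and the third is September 19.
At the standard offset (UTC+00:15), 00:15 UTC + 0h15m = 00:30 Ardosa Territory standard time.
The standard-time date in Ardosa Territory, 5 September 2033, falls between 24 April and 19 September, so daylight saving is in effect and Ardosa Territory is at UTC+01:15.
00:15 UTC + 1h15m = 01:30 Ardosa Territory.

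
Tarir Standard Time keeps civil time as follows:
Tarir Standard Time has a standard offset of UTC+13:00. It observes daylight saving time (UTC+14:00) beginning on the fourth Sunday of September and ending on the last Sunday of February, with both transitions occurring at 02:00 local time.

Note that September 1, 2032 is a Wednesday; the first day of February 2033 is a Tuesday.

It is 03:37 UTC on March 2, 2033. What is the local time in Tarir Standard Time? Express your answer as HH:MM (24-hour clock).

16:37

1 September 2032 is a Wednesday, so the first Sunday is September 5 and the fourth is September 26.
1 February 2033 is a Tuesday, so Sundays fall on 6, 13, 20, 27; the last is February 27.
At the standard offset (UTC+13:00), 03:37 UTC + 13h = 16:37 Tarir Standard Time standard time.
The standard-time date in Tarir Standard Time, March 2, 2033, does not fall between 26 September 2032 and 27 February 2033, so daylight saving is not in effect and Tarir Standard Time is at UTC+13:00.
03:37 UTC + 13h = 16:37 local.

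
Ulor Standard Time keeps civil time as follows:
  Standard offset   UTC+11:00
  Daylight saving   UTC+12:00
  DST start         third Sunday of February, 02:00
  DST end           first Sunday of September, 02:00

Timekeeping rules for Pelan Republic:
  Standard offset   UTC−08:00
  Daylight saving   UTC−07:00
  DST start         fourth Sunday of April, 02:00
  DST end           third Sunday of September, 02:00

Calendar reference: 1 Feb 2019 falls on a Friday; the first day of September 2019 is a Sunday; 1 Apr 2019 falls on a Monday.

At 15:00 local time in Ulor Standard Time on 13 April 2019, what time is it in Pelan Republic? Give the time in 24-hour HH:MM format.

19:00

1 February 2019 is a Friday, so the first Sunday is February 3 and the third is February 17.
1 September 2019 is a Sunday, so the first Sunday is September 1.
Daylight saving runs 17 February – 1 September; 13 April 2019 is inside that window, so Ulor Standard Time is at UTC+12:00.
15:00 Ulor Standard Time − 12h = 03:00 UTC.
1 April 2019 is a Monday, so the first Sunday is April 7 and the fourth is April 28.
1 September 2019 is a Sunday, so the first Sunday is September 1 and the third is September 15.
At the standard offset (UTC−08:00), 03:00 UTC − 8h = 19:00 Pelan Republic standard time (rolling into the previous day, 12 April 2019).
Daylight saving runs 28 April – 15 September; the standard-time date in Pelan Republic, 12 April 2019, is outside that window, so Pelan Republic is on standard time at UTC−08:00.
03:00 UTC − 8h = 19:00 Pelan Republic (rolling into the previous day, 12 April 2019).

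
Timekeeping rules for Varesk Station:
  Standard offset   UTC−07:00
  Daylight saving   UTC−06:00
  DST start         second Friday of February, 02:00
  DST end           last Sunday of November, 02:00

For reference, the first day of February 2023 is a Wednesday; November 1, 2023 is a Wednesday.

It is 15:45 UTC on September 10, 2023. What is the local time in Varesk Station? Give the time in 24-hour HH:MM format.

1 February 2023 is a Wednesday, so the first Friday is February 3 and the second is February 10.
1 November 2023 is a Wednesday, so Sundays fall on 5, 12, 19, 26; the last is November 26.
At the standard offset (UTC−07:00), 15:45 UTC − 7h = 08:45 Varesk Station standard time.
The standard-time date in Varesk Station, September 10, 2023, lies within the daylight-saving period (10 February – 26 November), so Varesk Station is on daylight time, UTC−06:00.
15:45 UTC − 6h = 09:45 local.

09:45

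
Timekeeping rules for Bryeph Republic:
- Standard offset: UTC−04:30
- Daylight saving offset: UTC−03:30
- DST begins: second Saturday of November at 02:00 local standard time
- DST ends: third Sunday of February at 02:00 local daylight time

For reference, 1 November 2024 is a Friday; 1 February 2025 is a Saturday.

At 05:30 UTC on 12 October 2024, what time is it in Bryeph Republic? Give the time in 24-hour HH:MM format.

1 November 2024 is a Friday, so the first Saturday is November 2 and the second is November 9.
1 February 2025 is a Saturday, so the first Sunday is February 2 and the third is February 16.
At the standard offset (UTC−04:30), 05:30 UTC − 4h30m = 01:00 Bryeph Republic standard time.
Daylight saving runs 9 November 2024 – 16 February 2025; the standard-time date in Bryeph Republic, 12 October 2024, is outside that window, so Bryeph Republic is on standard time at UTC−04:30.
05:30 UTC − 4h30m = 01:00 local.

01:00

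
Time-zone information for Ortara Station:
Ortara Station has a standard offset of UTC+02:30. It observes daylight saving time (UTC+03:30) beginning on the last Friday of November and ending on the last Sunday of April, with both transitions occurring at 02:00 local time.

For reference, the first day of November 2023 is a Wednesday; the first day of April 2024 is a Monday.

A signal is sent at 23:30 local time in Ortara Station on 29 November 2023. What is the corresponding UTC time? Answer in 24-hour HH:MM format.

20:00

1 November 2023 is a Wednesday, so Fridays fall on 3, 10, 17, 24; the last is November 24.
1 April 2024 is a Monday, so Sundays fall on 7, 14, 21, 28; the last is April 28.
29 November 2023 falls between 24 November 2023 and 28 April 2024, so daylight saving is in effect and Ortara Station is at UTC+03:30.
23:30 local − 3h30m = 20:00 UTC.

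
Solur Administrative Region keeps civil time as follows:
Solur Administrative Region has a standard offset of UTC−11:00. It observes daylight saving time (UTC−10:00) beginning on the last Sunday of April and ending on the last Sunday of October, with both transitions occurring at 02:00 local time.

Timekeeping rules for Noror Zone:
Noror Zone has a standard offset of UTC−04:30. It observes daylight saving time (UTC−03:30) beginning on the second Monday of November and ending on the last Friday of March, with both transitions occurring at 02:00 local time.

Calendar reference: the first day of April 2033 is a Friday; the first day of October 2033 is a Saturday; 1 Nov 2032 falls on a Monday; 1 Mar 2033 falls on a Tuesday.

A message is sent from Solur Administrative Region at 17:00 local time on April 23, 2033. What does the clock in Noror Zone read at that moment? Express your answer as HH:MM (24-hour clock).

1 April 2033 is a Friday, so Sundays fall on 3, 10, 17, 24; the last is April 24.
1 October 2033 is a Saturday, so Sundays fall on 2, 9, 16, 23, 30; the last is October 30.
Daylight saving runs 24 April – 30 October; April 23, 2033 is outside that window, so Solur Administrative Region is on standard time at UTC−11:00.
17:00 Solur Administrative Region + 11h = 04:00 UTC (rolling into the next day, 24 April 2033).
1 November 2032 is a Monday, so the first Monday is November 1 and the second is November 8.
1 March 2033 is a Tuesday, so Fridays fall on 4, 11, 18, 25; the last is March 25.
At the standard offset (UTC−04:30), 04:00 UTC − 4h30m = 23:30 Noror Zone standard time (rolling into the previous day, 23 April 2033).
The standard-time date in Noror Zone, April 23, 2033, is outside the daylight-saving period (8 November 2032 – 25 March 2033), so Noror Zone is on standard time, UTC−04:30.
04:00 UTC − 4h30m = 23:30 Noror Zone (rolling into the previous day, 23 April 2033).

23:30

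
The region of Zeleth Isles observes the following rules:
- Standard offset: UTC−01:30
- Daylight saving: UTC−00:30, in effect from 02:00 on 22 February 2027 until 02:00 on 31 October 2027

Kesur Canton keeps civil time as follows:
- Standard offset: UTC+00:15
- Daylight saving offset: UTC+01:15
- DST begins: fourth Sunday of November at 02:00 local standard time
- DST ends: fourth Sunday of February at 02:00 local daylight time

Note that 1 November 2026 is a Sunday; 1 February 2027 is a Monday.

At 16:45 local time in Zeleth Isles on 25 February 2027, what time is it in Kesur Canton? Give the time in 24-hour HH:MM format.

Daylight saving runs 22 February – 31 October; 25 February 2027 is inside that window, so Zeleth Isles is at UTC−00:30.
16:45 Zeleth Isles + 0h30m = 17:15 UTC.
1 November 2026 is a Sunday, so the first Sunday is November 1 and the fourth is November 22.
1 February 2027 is a Monday, so the first Sunday is February 7 and the fourth is February 28.
At the standard offset (UTC+00:15), 17:15 UTC + 0h15m = 17:30 Kesur Canton standard time.
Daylight saving runs 22 November 2026 – 28 February 2027; the standard-time date in Kesur Canton, 25 February 2027, is inside that window, so Kesur Canton is at UTC+01:15.
17:15 UTC + 1h15m = 18:30 Kesur Canton.

18:30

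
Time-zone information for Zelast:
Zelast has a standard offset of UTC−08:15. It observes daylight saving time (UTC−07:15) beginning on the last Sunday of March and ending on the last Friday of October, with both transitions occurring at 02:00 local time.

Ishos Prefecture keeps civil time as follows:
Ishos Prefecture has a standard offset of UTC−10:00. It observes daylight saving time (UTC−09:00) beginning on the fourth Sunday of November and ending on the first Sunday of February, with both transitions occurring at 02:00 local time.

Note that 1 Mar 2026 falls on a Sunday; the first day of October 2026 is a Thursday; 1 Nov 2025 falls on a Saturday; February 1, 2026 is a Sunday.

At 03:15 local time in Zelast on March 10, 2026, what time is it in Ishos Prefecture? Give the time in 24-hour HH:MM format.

1 March 2026 is a Sunday, so Sundays fall on 1, 8, 15, 22, 29; the last is March 29.
1 October 2026 is a Thursday, so Fridays fall on 2, 9, 16, 23, 30; the last is October 30.
Daylight saving runs 29 March – 30 October; March 10, 2026 is outside that window, so Zelast is on standard time at UTC−08:15.
03:15 Zelast + 8h15m = 11:30 UTC.
1 November 2025 is a Saturday, so the first Sunday is November 2 and the fourth is November 23.
1 February 2026 is a Sunday, so the first Sunday is February 1.
At the standard offset (UTC−10:00), 11:30 UTC − 10h = 01:30 Ishos Prefecture standard time.
The standard-time date in Ishos Prefecture, March 10, 2026, does not fall between 23 November 2025 and 1 February 2026, so daylight saving is not in effect and Ishos Prefecture is at UTC−10:00.
11:30 UTC − 10h = 01:30 Ishos Prefecture.

01:30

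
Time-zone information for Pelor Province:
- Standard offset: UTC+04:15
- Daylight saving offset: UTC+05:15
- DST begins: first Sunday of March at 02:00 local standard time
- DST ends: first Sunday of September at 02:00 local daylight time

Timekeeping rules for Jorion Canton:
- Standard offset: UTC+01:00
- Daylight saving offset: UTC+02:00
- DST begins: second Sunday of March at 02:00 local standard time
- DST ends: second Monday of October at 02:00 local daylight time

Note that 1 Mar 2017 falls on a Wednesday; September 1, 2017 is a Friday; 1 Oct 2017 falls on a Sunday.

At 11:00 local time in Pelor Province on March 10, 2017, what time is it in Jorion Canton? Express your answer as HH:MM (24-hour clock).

06:45

1 March 2017 is a Wednesday, so the first Sunday is March 5.
1 September 2017 is a Friday, so the first Sunday is September 3.
March 10, 2017 falls between 5 March and 3 September, so daylight saving is in effect and Pelor Province is at UTC+05:15.
11:00 Pelor Province − 5h15m = 05:45 UTC.
1 March 2017 is a Wednesday, so the first Sunday is March 5 and the second is March 12.
1 October 2017 is a Sunday, so the first Monday is October 2 and the second is October 9.
At the standard offset (UTC+01:00), 05:45 UTC + 1h = 06:45 Jorion Canton standard time.
Daylight saving runs 12 March – 9 October; the standard-time date in Jorion Canton, March 10, 2017, is outside that window, so Jorion Canton is on standard time at UTC+01:00.
05:45 UTC + 1h = 06:45 Jorion Canton.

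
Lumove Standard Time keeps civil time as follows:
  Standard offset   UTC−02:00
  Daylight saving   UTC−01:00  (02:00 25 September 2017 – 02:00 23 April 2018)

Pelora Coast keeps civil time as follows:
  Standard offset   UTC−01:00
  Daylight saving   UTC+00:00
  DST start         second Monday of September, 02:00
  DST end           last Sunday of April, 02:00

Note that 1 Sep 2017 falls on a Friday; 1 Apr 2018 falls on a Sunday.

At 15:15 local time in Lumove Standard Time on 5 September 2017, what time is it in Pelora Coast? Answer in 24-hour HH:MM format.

16:15

Daylight saving runs 25 September 2017 – 23 April 2018; 5 September 2017 is outside that window, so Lumove Standard Time is on standard time at UTC−02:00.
15:15 Lumove Standard Time + 2h = 17:15 UTC.
1 September 2017 is a Friday, so the first Monday is September 4 and the second is September 11.
1 April 2018 is a Sunday, so Sundays fall on 1, 8, 15, 22, 29; the last is April 29.
At the standard offset (UTC−01:00), 17:15 UTC − 1h = 16:15 Pelora Coast standard time.
Daylight saving runs 11 September 2017 – 29 April 2018; the standard-time date in Pelora Coast, 5 September 2017, is outside that window, so Pelora Coast is on standard time at UTC−01:00.
17:15 UTC − 1h = 16:15 Pelora Coast.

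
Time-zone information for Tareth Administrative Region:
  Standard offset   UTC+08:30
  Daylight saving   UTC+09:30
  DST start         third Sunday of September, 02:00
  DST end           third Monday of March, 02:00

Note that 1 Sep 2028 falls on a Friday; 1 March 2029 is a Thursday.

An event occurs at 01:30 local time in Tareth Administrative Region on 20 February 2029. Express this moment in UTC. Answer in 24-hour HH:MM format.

1 September 2028 is a Friday, so the first Sunday is September 3 and the third is September 17.
1 March 2029 is a Thursday, so the first Monday is March 5 and the third is March 19.
20 February 2029 lies within the daylight-saving period (17 September 2028 – 19 March 2029), so Tareth Administrative Region is on daylight time, UTC+09:30.
01:30 local − 9h30m = 16:00 UTC (rolling into the previous day, 19 February 2029).

16:00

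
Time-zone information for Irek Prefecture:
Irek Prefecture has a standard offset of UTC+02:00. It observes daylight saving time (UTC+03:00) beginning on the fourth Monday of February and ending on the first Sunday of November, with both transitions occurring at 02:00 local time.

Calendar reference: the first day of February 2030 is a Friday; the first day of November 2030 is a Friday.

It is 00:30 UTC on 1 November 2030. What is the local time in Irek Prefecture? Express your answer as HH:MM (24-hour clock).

1 February 2030 is a Friday, so the first Monday is February 4 and the fourth is February 25.
1 November 2030 is a Friday, so the first Sunday is November 3.
At the standard offset (UTC+02:00), 00:30 UTC + 2h = 02:30 Irek Prefecture standard time.
Daylight saving runs 25 February – 3 November; the standard-time date in Irek Prefecture, 1 November 2030, is inside that window, so Irek Prefecture is at UTC+03:00.
00:30 UTC + 3h = 03:30 local.

03:30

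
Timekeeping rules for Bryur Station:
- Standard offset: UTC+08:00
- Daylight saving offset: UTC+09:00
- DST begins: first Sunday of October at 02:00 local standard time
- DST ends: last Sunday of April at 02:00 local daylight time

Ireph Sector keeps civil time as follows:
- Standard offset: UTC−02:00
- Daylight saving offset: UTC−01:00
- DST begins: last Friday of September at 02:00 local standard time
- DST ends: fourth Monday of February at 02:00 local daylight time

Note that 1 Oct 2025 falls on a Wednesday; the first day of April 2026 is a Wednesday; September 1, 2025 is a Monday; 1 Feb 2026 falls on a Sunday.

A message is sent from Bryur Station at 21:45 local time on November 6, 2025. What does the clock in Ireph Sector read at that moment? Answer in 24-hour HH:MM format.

11:45

1 October 2025 is a Wednesday, so the first Sunday is October 5.
1 April 2026 is a Wednesday, so Sundays fall on 5, 12, 19, 26; the last is April 26.
November 6, 2025 falls between 5 October 2025 and 26 April 2026, so daylight saving is in effect and Bryur Station is at UTC+09:00.
21:45 Bryur Station − 9h = 12:45 UTC.
1 September 2025 is a Monday, so Fridays fall on 5, 12, 19, 26; the last is September 26.
1 February 2026 is a Sunday, so the first Monday is February 2 and the fourth is February 23.
At the standard offset (UTC−02:00), 12:45 UTC − 2h = 10:45 Ireph Sector standard time.
Daylight saving runs 26 September 2025 – 23 February 2026; the standard-time date in Ireph Sector, November 6, 2025, is inside that window, so Ireph Sector is at UTC−01:00.
12:45 UTC − 1h = 11:45 Ireph Sector.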